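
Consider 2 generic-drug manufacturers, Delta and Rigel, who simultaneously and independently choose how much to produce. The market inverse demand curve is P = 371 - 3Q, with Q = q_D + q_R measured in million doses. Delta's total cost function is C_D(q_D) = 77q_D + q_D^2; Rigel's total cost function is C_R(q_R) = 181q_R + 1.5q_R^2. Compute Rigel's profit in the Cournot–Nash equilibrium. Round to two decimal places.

Delta's profit: π_D = (371 - 3Q)q_D - (77q_D + q_D²). Setting ∂π_D/∂q_D = 0: 294 - 8q_D - 3(q_R) = 0.
Rigel's profit: π_R = (371 - 3Q)q_R - (181q_R + (3/2)q_R²). Setting ∂π_R/∂q_R = 0: 190 - 9q_R - 3(q_D) = 0.
Rearranging gives the reaction functions q_D = (294 - 3q_R)/8 and q_R = (190 - 3q_D)/9.
Substituting one into the other gives q_D = 692/21 and q_R = 638/63.
Price P = 371 - 3·43.0794 = 241.7619.
Rigel's profit: 241.7619·(638/63) - 181·(638/63) - (3/2)(638/63)² = 461.5011.

461.50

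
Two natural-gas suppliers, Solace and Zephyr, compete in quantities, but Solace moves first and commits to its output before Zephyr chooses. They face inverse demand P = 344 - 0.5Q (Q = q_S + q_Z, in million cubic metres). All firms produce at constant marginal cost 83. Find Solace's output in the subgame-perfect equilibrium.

261

Solve by backward induction. Given q_S, the follower Zephyr maximises π_Z = (344 - (1/2)q_S - (1/2)q_Z)q_Z - 83q_Z.
Follower FOC: 261 - (1/2)q_S - q_Z = 0, so q_Z(q_S) = (261 - (1/2)q_S).
Solace substitutes q_Z(q_S) into its own profit: π_S = q_S(344 - (1/2)q_S - (261 - (1/2)q_S)/2) - 83q_S = (427/2 - (1/4)q_S)q_S - 83q_S.
Leader FOC: 261/2 - (1/2)q_S = 0, so q_S = 261.
Then q_Z = (261 - (1/2)·261) = 261/2.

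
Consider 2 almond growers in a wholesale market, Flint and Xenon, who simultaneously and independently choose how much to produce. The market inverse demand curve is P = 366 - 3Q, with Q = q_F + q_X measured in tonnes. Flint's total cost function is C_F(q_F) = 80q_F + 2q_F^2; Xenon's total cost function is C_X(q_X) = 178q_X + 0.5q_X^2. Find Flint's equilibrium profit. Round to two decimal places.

Flint's profit: π_F = (366 - 3Q)q_F - (80q_F + 2q_F²). Setting ∂π_F/∂q_F = 0: 286 - 10q_F - 3(q_X) = 0.
Xenon's profit: π_X = (366 - 3Q)q_X - (178q_X + (1/2)q_X²). Setting ∂π_X/∂q_X = 0: 188 - 7q_X - 3(q_F) = 0.
So q_F = (286 - 3q_X)/10 and q_X = (188 - 3q_F)/7.
Substituting one into the other gives q_F = 1438/61 and q_X = 1022/61.
Price P = 366 - 3·40.3279 = 245.0164.
Flint's profit: 245.0164·(1438/61) - 80·(1438/61) - 2(1438/61)² = 2778.6133.

2778.61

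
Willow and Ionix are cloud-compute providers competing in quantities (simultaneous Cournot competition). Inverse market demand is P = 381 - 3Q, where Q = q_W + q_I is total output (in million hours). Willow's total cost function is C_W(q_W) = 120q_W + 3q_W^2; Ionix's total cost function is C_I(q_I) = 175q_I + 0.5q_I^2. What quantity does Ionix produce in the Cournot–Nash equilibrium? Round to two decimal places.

22.52

Willow's profit: π_W = (381 - 3Q)q_W - (120q_W + 3q_W²). Setting ∂π_W/∂q_W = 0: 261 - 12q_W - 3(q_I) = 0.
Ionix's profit: π_I = (381 - 3Q)q_I - (175q_I + (1/2)q_I²). Setting ∂π_I/∂q_I = 0: 206 - 7q_I - 3(q_W) = 0.
So q_W = (261 - 3q_I)/12 and q_I = (206 - 3q_W)/7.
Substituting one into the other gives q_W = 403/25 and q_I = 563/25.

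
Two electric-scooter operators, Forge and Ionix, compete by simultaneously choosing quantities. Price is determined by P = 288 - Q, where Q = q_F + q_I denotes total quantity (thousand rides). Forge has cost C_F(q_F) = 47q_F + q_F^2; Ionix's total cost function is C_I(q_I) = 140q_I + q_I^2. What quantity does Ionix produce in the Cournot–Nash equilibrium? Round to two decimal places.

23.40

Forge's profit: π_F = (288 - Q)q_F - (47q_F + q_F²). Setting ∂π_F/∂q_F = 0: 241 - 4q_F - (q_I) = 0.
Ionix's first-order condition: 148 - 4q_I - (q_F) = 0.
So q_F = (241 - q_I)/4 and q_I = (148 - q_F)/4.
Substituting one into the other gives q_F = 272/5 and q_I = 117/5.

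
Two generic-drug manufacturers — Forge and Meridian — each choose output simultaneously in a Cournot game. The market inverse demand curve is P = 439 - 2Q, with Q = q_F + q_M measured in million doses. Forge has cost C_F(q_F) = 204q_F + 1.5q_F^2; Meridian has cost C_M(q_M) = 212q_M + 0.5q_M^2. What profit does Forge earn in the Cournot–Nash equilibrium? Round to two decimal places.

1893.28

Forge's profit: π_F = (439 - 2Q)q_F - (204q_F + (3/2)q_F²). Setting ∂π_F/∂q_F = 0: 235 - 7q_F - 2(q_M) = 0.
Meridian's profit: π_M = (439 - 2Q)q_M - (212q_M + (1/2)q_M²). Setting ∂π_M/∂q_M = 0: 227 - 5q_M - 2(q_F) = 0.
Rearranging gives the reaction functions q_F = (235 - 2q_M)/7 and q_M = (227 - 2q_F)/5.
Substituting one into the other gives q_F = 721/31 and q_M = 1119/31.
Price P = 439 - 2·(1840/31) = 320.2903.
Forge's profit: 320.2903·(721/31) - 204·(721/31) - (3/2)(721/31)² = 1893.2815.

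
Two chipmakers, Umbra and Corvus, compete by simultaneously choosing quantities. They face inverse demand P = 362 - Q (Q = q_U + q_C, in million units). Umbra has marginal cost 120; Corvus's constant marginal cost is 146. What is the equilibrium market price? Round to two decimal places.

Umbra's profit: π_U = (362 - Q)q_U - (120q_U). Setting ∂π_U/∂q_U = 0: 242 - 2q_U - (q_C) = 0.
Corvus's first-order condition: 216 - 2q_C - (q_U) = 0.
Best responses: q_U = (242 - q_C)/2, q_C = (216 - q_U)/2.
Solving the pair: q_U = 268/3, q_C = 190/3.
Total output Q = 458/3, so price P = 362 - 458/3 = 628/3.

209.33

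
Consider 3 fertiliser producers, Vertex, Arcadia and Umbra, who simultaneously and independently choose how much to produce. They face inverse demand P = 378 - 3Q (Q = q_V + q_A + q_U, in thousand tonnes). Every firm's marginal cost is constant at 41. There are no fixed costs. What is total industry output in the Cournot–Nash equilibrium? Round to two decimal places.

84.25

Each firm earns π_i = (378 - 3Q)q_i - 41q_i.
First-order condition (treating rivals' output as given): 337 - 6q_i - 3·Σ_{j≠i} q_j = 0.
With identical firms every q_j equals q_i, so Σ_{j≠i} q_j = 2q_i and 337 = 12q_i, giving q_i = 337/12.
Total output Q = 337/12 + 337/12 + 337/12 = 337/4.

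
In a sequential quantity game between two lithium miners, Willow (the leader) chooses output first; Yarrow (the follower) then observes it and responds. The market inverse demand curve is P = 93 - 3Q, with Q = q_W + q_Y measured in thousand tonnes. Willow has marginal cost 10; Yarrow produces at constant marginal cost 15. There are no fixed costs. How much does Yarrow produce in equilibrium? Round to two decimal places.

The follower Yarrow best-responds to any q_W: π_Y = (93 - 3Q)q_Y - 15q_Y.
Follower FOC: 78 - 3q_W - 6q_Y = 0, so q_Y(q_W) = (78 - 3q_W)/6.
Willow substitutes q_Y(q_W) into its own profit: π_W = q_W(93 - 3q_W - (78 - 3q_W)/2) - 10q_W = (54 - (3/2)q_W)q_W - 10q_W.
Maximising: ∂π_W/∂q_W = 44 - 3q_W = 0, giving q_W = 44/3.
Then q_Y = (78 - 3·(44/3))/6 = 17/3.

5.67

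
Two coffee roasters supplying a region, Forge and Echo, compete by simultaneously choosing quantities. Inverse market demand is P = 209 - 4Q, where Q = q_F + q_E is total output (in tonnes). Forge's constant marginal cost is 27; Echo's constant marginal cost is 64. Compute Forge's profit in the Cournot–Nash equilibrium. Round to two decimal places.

Forge's profit: π_F = (209 - 4Q)q_F - (27q_F). Setting ∂π_F/∂q_F = 0: 182 - 8q_F - 4(q_E) = 0.
Echo's profit: π_E = (209 - 4Q)q_E - (64q_E). Setting ∂π_E/∂q_E = 0: 145 - 8q_E - 4(q_F) = 0.
Best responses: q_F = (182 - 4q_E)/8, q_E = (145 - 4q_F)/8.
Substituting one into the other gives q_F = 73/4 and q_E = 9.
Price P = 209 - 4·(109/4) = 100.
Forge's profit: (100 - 27)·(73/4) = 1332.2500.

1332.25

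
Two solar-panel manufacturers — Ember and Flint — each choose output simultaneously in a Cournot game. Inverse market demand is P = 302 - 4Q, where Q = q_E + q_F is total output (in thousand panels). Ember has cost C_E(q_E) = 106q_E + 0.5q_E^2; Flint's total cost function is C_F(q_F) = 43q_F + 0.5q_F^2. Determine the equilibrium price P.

Ember's profit: π_E = (302 - 4Q)q_E - (106q_E + (1/2)q_E²). Setting ∂π_E/∂q_E = 0: 196 - 9q_E - 4(q_F) = 0.
Flint's first-order condition: 259 - 9q_F - 4(q_E) = 0.
So q_E = (196 - 4q_F)/9 and q_F = (259 - 4q_E)/9.
Solving the pair: q_E = 56/5, q_F = 119/5.
Total output Q = 35, so price P = 302 - 4·35 = 162.

162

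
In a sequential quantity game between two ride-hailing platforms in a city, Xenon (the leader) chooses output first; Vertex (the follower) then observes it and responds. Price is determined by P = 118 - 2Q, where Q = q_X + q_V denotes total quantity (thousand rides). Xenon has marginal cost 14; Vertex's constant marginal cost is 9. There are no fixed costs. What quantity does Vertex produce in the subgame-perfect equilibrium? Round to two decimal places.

Solve by backward induction. Given q_X, the follower Vertex maximises π_V = (118 - 2q_X - 2q_V)q_V - 9q_V.
∂π_V/∂q_V = 109 - 2q_X - 4q_V = 0 gives the reaction function q_V = (109 - 2q_X)/4.
Xenon substitutes q_V(q_X) into its own profit: π_X = q_X(118 - 2q_X - (109 - 2q_X)/2) - 14q_X = (127/2 - q_X)q_X - 14q_X.
Maximising: ∂π_X/∂q_X = 99/2 - 2q_X = 0, giving q_X = 99/4.
Then q_V = (109 - 2·(99/4))/4 = 119/8.

14.88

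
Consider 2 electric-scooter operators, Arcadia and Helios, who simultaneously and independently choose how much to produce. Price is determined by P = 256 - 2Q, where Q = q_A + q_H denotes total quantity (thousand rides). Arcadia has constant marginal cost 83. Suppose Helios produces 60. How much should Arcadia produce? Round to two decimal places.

With the rival's output fixed at 60, Arcadia's profit is π_A = (256 - 2·60 - 2q_A)q_A - (83q_A) = (136 - 2q_A)q_A - (83q_A).
∂π_A/∂q_A = 53 - 4q_A = 0, so q_A = 53/4.

13.25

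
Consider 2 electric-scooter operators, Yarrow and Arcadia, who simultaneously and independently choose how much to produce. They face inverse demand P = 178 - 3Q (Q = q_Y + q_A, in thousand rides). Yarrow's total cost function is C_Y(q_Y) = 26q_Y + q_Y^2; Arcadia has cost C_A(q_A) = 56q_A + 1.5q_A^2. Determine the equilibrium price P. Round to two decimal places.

Yarrow's profit: π_Y = (178 - 3Q)q_Y - (26q_Y + q_Y²). Setting ∂π_Y/∂q_Y = 0: 152 - 8q_Y - 3(q_A) = 0.
Arcadia's first-order condition: 122 - 9q_A - 3(q_Y) = 0.
So q_Y = (152 - 3q_A)/8 and q_A = (122 - 3q_Y)/9.
Substituting one into the other gives q_Y = 334/21 and q_A = 520/63.
Total output Q = 1522/63, so price P = 178 - 3·(1522/63) = 105.5238.

105.52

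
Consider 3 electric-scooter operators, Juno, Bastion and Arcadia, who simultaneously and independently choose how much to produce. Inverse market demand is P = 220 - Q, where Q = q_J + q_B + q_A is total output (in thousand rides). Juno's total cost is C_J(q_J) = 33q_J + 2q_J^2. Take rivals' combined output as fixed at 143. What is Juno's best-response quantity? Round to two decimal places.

With rivals' combined output fixed at 143, Juno's profit is π_J = (220 - 143 - q_J)q_J - (33q_J + 2q_J²) = (77 - q_J)q_J - (33q_J + 2q_J²).
∂π_J/∂q_J = 44 - 6q_J = 0, so q_J = 22/3.

7.33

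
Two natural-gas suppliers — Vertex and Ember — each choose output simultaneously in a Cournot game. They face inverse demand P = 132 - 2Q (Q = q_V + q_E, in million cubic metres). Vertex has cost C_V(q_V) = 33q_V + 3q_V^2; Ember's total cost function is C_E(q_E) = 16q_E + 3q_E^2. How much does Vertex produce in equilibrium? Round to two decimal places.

Vertex's profit: π_V = (132 - 2Q)q_V - (33q_V + 3q_V²). Setting ∂π_V/∂q_V = 0: 99 - 10q_V - 2(q_E) = 0.
Ember's profit: π_E = (132 - 2Q)q_E - (16q_E + 3q_E²). Setting ∂π_E/∂q_E = 0: 116 - 10q_E - 2(q_V) = 0.
So q_V = (99 - 2q_E)/10 and q_E = (116 - 2q_V)/10.
Solving the pair: q_V = 379/48, q_E = 481/48.

7.90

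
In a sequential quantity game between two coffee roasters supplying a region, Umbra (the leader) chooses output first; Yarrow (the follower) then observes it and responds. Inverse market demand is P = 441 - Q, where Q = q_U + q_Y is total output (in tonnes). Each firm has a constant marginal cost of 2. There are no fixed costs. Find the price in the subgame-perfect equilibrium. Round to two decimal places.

111.75

The follower Yarrow best-responds to any q_U: π_Y = (441 - Q)q_Y - 2q_Y.
∂π_Y/∂q_Y = 439 - q_U - 2q_Y = 0 gives the reaction function q_Y = (439 - q_U)/2.
Umbra substitutes q_Y(q_U) into its own profit: π_U = q_U(441 - q_U - (439 - q_U)/2) - 2q_U = (443/2 - (1/2)q_U)q_U - 2q_U.
Leader FOC: 439/2 - q_U = 0, so q_U = 439/2.
Then q_Y = (439 - 439/2)/2 = 439/4.
Total output Q = 1317/4, so price P = 441 - 1317/4 = 447/4.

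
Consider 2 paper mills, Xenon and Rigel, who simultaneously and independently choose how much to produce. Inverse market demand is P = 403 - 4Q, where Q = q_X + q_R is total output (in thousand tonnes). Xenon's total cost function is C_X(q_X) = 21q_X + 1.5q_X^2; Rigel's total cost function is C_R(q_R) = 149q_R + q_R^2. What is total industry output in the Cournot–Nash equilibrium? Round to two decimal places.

Xenon's profit: π_X = (403 - 4Q)q_X - (21q_X + (3/2)q_X²). Setting ∂π_X/∂q_X = 0: 382 - 11q_X - 4(q_R) = 0.
Rigel's profit: π_R = (403 - 4Q)q_R - (149q_R + q_R²). Setting ∂π_R/∂q_R = 0: 254 - 10q_R - 4(q_X) = 0.
So q_X = (382 - 4q_R)/11 and q_R = (254 - 4q_X)/10.
Substituting one into the other gives q_X = 1402/47 and q_R = 633/47.
Total output Q = 1402/47 + 633/47 = 43.2979.

43.30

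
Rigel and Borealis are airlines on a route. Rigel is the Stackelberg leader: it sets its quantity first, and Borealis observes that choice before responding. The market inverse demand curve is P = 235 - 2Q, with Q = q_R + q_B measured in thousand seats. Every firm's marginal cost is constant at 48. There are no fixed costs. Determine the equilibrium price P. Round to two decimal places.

94.75

The follower Borealis best-responds to any q_R: π_B = (235 - 2Q)q_B - 48q_B.
∂π_B/∂q_B = 187 - 2q_R - 4q_B = 0 gives the reaction function q_B = (187 - 2q_R)/4.
The leader anticipates this reaction. Substituting into P = 235 - 2Q gives P = 283/2 - q_R, so π_R = (283/2 - q_R)q_R - 48q_R.
The leader's first-order condition 187/2 - 2q_R = 0 yields q_R = 187/4.
Then q_B = (187 - 2·(187/4))/4 = 187/8.
Total output Q = 561/8, so price P = 235 - 2·(561/8) = 379/4.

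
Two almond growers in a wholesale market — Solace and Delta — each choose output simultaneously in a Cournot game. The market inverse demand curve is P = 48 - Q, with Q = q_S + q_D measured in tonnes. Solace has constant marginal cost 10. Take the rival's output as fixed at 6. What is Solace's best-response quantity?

16

With the rival's output fixed at 6, Solace's profit is π_S = (48 - 6 - q_S)q_S - (10q_S) = (42 - q_S)q_S - (10q_S).
∂π_S/∂q_S = 32 - 2q_S = 0, so q_S = 16.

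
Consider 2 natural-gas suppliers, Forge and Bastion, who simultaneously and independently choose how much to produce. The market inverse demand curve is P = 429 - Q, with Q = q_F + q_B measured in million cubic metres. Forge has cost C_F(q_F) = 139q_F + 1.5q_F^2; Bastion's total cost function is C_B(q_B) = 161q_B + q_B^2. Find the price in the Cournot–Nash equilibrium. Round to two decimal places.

Forge's profit: π_F = (429 - Q)q_F - (139q_F + (3/2)q_F²). Setting ∂π_F/∂q_F = 0: 290 - 5q_F - (q_B) = 0.
Bastion's profit: π_B = (429 - Q)q_B - (161q_B + q_B²). Setting ∂π_B/∂q_B = 0: 268 - 4q_B - (q_F) = 0.
Rearranging gives the reaction functions q_F = (290 - q_B)/5 and q_B = (268 - q_F)/4.
Substituting one into the other gives q_F = 892/19 and q_B = 1050/19.
Total output Q = 1942/19, so price P = 429 - 1942/19 = 326.7895.

326.79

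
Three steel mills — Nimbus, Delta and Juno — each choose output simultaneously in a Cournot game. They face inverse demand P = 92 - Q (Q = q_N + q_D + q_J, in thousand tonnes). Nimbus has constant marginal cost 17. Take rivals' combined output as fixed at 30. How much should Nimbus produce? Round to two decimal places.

With rivals' combined output fixed at 30, Nimbus's profit is π_N = (92 - 30 - q_N)q_N - (17q_N) = (62 - q_N)q_N - (17q_N).
∂π_N/∂q_N = 45 - 2q_N = 0, so q_N = 45/2.

22.50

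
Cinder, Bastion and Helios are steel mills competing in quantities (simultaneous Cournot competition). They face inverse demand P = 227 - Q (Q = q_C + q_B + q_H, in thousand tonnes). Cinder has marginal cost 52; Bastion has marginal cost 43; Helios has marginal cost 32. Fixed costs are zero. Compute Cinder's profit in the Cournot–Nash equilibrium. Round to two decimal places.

Cinder's profit: π_C = (227 - Q)q_C - (52q_C). Setting ∂π_C/∂q_C = 0: 175 - 2q_C - (q_B + q_H) = 0.
Bastion's first-order condition: 184 - 2q_B - (q_C + q_H) = 0.
Helios's first-order condition: 195 - 2q_H - (q_C + q_B) = 0.
Adding the 3 first-order conditions: 554 − 4Q = 0, so Q = 277/2.
Back-substituting: q_C = (175 − 277/2) = 73/2, q_B = (184 − 277/2) = 91/2, q_H = (195 − 277/2) = 113/2.
Price P = 227 - 277/2 = 177/2.
Cinder's profit: (177/2 - 52)·(73/2) = 1332.2500.

1332.25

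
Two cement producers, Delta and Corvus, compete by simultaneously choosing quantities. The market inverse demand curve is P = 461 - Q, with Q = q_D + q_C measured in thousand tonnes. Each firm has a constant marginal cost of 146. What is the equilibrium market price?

Each firm earns π_i = (461 - Q)q_i - 146q_i.
Setting ∂π_i/∂q_i = 0 with rivals' quantities fixed: 315 - 2q_i - q_j = 0.
By symmetry each firm produces the same amount; substituting q_j = q_i yields q_i = 315/3 = 105.
Total output Q = 210, so price P = 461 - 210 = 251.

251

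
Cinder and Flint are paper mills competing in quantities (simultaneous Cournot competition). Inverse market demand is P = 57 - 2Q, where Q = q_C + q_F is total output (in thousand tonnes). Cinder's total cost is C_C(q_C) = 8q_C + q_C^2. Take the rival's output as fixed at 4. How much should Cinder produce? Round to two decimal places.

6.83

With the rival's output fixed at 4, Cinder's profit is π_C = (57 - 2·4 - 2q_C)q_C - (8q_C + q_C²) = (49 - 2q_C)q_C - (8q_C + q_C²).
∂π_C/∂q_C = 41 - 6q_C = 0, so q_C = 41/6.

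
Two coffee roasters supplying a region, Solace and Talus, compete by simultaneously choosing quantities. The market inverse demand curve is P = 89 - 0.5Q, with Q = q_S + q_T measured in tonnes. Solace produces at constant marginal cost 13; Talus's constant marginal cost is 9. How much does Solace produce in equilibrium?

48

Solace's profit: π_S = (89 - 0.5Q)q_S - (13q_S). Setting ∂π_S/∂q_S = 0: 76 - q_S - (1/2)(q_T) = 0.
Talus's profit: π_T = (89 - 0.5Q)q_T - (9q_T). Setting ∂π_T/∂q_T = 0: 80 - q_T - (1/2)(q_S) = 0.
Rearranging gives the reaction functions q_S = (76 - (1/2)q_T) and q_T = (80 - (1/2)q_S).
Substituting one into the other gives q_S = 48 and q_T = 56.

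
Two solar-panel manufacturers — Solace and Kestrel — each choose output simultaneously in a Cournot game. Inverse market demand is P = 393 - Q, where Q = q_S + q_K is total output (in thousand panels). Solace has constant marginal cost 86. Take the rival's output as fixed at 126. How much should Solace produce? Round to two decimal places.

With the rival's output fixed at 126, Solace's profit is π_S = (393 - 126 - q_S)q_S - (86q_S) = (267 - q_S)q_S - (86q_S).
∂π_S/∂q_S = 181 - 2q_S = 0, so q_S = 181/2.

90.50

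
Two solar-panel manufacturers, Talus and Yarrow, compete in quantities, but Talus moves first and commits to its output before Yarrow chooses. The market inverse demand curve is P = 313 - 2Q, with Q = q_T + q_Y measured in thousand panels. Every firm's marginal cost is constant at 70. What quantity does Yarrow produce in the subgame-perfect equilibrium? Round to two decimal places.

The follower Yarrow best-responds to any q_T: π_Y = (313 - 2Q)q_Y - 70q_Y.
Setting the follower's marginal profit to zero, 243 - 2q_T - 4q_Y = 0, i.e. q_Y = (243 - 2q_T)/4.
The leader anticipates this reaction. Substituting into P = 313 - 2Q gives P = 383/2 - q_T, so π_T = (383/2 - q_T)q_T - 70q_T.
Maximising: ∂π_T/∂q_T = 243/2 - 2q_T = 0, giving q_T = 243/4.
Then q_Y = (243 - 2·(243/4))/4 = 243/8.

30.38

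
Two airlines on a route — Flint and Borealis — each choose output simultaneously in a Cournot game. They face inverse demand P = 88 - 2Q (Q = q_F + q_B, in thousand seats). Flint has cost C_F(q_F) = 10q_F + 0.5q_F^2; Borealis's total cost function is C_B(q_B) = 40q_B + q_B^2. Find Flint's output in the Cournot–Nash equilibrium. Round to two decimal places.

Flint's profit: π_F = (88 - 2Q)q_F - (10q_F + (1/2)q_F²). Setting ∂π_F/∂q_F = 0: 78 - 5q_F - 2(q_B) = 0.
Borealis's first-order condition: 48 - 6q_B - 2(q_F) = 0.
So q_F = (78 - 2q_B)/5 and q_B = (48 - 2q_F)/6.
Solving the pair: q_F = 186/13, q_B = 42/13.

14.31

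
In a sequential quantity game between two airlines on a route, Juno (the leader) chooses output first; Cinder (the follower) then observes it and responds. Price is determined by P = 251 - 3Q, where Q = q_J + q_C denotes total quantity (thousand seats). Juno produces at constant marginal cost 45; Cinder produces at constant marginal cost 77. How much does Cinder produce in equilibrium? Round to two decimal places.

The follower Cinder best-responds to any q_J: π_C = (251 - 3Q)q_C - 77q_C.
Follower FOC: 174 - 3q_J - 6q_C = 0, so q_C(q_J) = (174 - 3q_J)/6.
Juno substitutes q_C(q_J) into its own profit: π_J = q_J(251 - 3q_J - (174 - 3q_J)/2) - 45q_J = (164 - (3/2)q_J)q_J - 45q_J.
Leader FOC: 119 - 3q_J = 0, so q_J = 119/3.
Then q_C = (174 - 3·(119/3))/6 = 55/6.

9.17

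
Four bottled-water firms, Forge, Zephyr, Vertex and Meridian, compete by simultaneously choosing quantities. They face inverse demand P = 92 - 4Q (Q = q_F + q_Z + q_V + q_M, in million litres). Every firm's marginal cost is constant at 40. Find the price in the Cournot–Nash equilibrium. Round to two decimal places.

50.40

A representative firm's profit is π_i = q_i(92 - 4Q) - 40q_i.
Setting ∂π_i/∂q_i = 0 with rivals' quantities fixed: 52 - 8q_i - 4·Σ_{j≠i} q_j = 0.
With identical firms every q_j equals q_i, so Σ_{j≠i} q_j = 3q_i and 52 = 20q_i, giving q_i = 13/5.
Total output Q = 52/5, so price P = 92 - 4·(52/5) = 252/5.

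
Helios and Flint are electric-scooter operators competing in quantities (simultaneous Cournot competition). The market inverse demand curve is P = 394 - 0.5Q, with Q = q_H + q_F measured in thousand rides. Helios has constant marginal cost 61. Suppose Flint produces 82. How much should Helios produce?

292

With the rival's output fixed at 82, Helios's profit is π_H = (394 - (1/2)·82 - (1/2)q_H)q_H - (61q_H) = (353 - (1/2)q_H)q_H - (61q_H).
∂π_H/∂q_H = 292 - q_H = 0, so q_H = 292.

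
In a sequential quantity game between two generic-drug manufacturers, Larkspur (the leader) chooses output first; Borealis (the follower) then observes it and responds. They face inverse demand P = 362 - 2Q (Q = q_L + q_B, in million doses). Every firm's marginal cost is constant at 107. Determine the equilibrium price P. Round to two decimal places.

The follower Borealis best-responds to any q_L: π_B = (362 - 2Q)q_B - 107q_B.
∂π_B/∂q_B = 255 - 2q_L - 4q_B = 0 gives the reaction function q_B = (255 - 2q_L)/4.
The leader anticipates this reaction. Substituting into P = 362 - 2Q gives P = 469/2 - q_L, so π_L = (469/2 - q_L)q_L - 107q_L.
Leader FOC: 255/2 - 2q_L = 0, so q_L = 255/4.
Then q_B = (255 - 2·(255/4))/4 = 255/8.
Total output Q = 765/8, so price P = 362 - 2·(765/8) = 683/4.

170.75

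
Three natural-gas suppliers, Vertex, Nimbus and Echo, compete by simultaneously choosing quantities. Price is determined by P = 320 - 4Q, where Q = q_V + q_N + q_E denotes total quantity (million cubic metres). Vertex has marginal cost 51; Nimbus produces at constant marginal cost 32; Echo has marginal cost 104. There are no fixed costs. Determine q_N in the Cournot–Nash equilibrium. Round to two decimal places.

23.69

Vertex's profit: π_V = (320 - 4Q)q_V - (51q_V). Setting ∂π_V/∂q_V = 0: 269 - 8q_V - 4(q_N + q_E) = 0.
Nimbus's first-order condition: 288 - 8q_N - 4(q_V + q_E) = 0.
Echo's first-order condition: 216 - 8q_E - 4(q_V + q_N) = 0.
Adding the 3 first-order conditions: 773 − 16Q = 0, so Q = 773/16.
Back-substituting: q_V = (269 − 773/4)/4 = 303/16, q_N = (288 − 773/4)/4 = 379/16, q_E = (216 − 773/4)/4 = 91/16.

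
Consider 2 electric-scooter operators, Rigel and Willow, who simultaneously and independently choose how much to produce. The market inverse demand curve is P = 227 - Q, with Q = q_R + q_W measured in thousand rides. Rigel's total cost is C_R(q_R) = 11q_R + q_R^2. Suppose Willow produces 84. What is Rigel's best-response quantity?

33

With the rival's output fixed at 84, Rigel's profit is π_R = (227 - 84 - q_R)q_R - (11q_R + q_R²) = (143 - q_R)q_R - (11q_R + q_R²).
∂π_R/∂q_R = 132 - 4q_R = 0, so q_R = 33.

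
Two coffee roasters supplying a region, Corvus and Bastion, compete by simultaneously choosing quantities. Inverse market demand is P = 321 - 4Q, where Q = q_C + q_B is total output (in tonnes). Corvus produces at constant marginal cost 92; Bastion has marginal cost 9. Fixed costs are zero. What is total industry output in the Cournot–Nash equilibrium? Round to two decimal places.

45.08

Corvus's profit: π_C = (321 - 4Q)q_C - (92q_C). Setting ∂π_C/∂q_C = 0: 229 - 8q_C - 4(q_B) = 0.
Bastion's first-order condition: 312 - 8q_B - 4(q_C) = 0.
Rearranging gives the reaction functions q_C = (229 - 4q_B)/8 and q_B = (312 - 4q_C)/8.
Substituting one into the other gives q_C = 73/6 and q_B = 395/12.
Total output Q = 73/6 + 395/12 = 541/12.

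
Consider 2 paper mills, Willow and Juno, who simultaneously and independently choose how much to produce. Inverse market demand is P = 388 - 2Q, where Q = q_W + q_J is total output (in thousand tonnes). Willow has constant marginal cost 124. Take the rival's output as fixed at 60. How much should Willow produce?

With the rival's output fixed at 60, Willow's profit is π_W = (388 - 2·60 - 2q_W)q_W - (124q_W) = (268 - 2q_W)q_W - (124q_W).
∂π_W/∂q_W = 144 - 4q_W = 0, so q_W = 36.

36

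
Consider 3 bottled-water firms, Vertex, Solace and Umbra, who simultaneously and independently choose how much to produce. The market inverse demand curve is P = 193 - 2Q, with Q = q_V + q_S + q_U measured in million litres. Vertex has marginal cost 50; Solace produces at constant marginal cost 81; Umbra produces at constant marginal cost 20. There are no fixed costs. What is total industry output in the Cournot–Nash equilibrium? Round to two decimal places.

Vertex's profit: π_V = (193 - 2Q)q_V - (50q_V). Setting ∂π_V/∂q_V = 0: 143 - 4q_V - 2(q_S + q_U) = 0.
Solace's first-order condition: 112 - 4q_S - 2(q_V + q_U) = 0.
Umbra's profit: π_U = (193 - 2Q)q_U - (20q_U). Setting ∂π_U/∂q_U = 0: 173 - 4q_U - 2(q_V + q_S) = 0.
Adding the 3 first-order conditions: 428 − 8Q = 0, so Q = 107/2.
Back-substituting: q_V = (143 − 107)/2 = 18, q_S = (112 − 107)/2 = 5/2, q_U = (173 − 107)/2 = 33.
Total output Q = 18 + 5/2 + 33 = 107/2.

53.50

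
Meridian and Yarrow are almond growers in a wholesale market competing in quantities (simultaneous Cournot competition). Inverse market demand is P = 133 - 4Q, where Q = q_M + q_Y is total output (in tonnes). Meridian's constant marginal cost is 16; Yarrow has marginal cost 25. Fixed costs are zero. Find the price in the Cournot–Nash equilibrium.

Meridian's profit: π_M = (133 - 4Q)q_M - (16q_M). Setting ∂π_M/∂q_M = 0: 117 - 8q_M - 4(q_Y) = 0.
Yarrow's first-order condition: 108 - 8q_Y - 4(q_M) = 0.
Rearranging gives the reaction functions q_M = (117 - 4q_Y)/8 and q_Y = (108 - 4q_M)/8.
Solving the pair: q_M = 21/2, q_Y = 33/4.
Total output Q = 75/4, so price P = 133 - 4·(75/4) = 58.

58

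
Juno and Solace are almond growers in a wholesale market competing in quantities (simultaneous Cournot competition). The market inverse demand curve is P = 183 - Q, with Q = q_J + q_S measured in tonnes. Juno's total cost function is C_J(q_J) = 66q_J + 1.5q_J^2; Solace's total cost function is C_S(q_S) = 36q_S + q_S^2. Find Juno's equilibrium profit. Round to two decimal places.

713.58

Juno's profit: π_J = (183 - Q)q_J - (66q_J + (3/2)q_J²). Setting ∂π_J/∂q_J = 0: 117 - 5q_J - (q_S) = 0.
Solace's profit: π_S = (183 - Q)q_S - (36q_S + q_S²). Setting ∂π_S/∂q_S = 0: 147 - 4q_S - (q_J) = 0.
Best responses: q_J = (117 - q_S)/5, q_S = (147 - q_J)/4.
Substituting one into the other gives q_J = 321/19 and q_S = 618/19.
Price P = 183 - 939/19 = 133.5789.
Juno's profit: 133.5789·(321/19) - 66·(321/19) - (3/2)(321/19)² = 713.5803.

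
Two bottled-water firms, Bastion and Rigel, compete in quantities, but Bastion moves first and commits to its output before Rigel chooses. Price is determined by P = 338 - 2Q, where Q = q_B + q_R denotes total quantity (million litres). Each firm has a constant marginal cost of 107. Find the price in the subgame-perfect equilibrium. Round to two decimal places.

Solve by backward induction. Given q_B, the follower Rigel maximises π_R = (338 - 2q_B - 2q_R)q_R - 107q_R.
Setting the follower's marginal profit to zero, 231 - 2q_B - 4q_R = 0, i.e. q_R = (231 - 2q_B)/4.
The leader anticipates this reaction. Substituting into P = 338 - 2Q gives P = 445/2 - q_B, so π_B = (445/2 - q_B)q_B - 107q_B.
Maximising: ∂π_B/∂q_B = 231/2 - 2q_B = 0, giving q_B = 231/4.
Then q_R = (231 - 2·(231/4))/4 = 231/8.
Total output Q = 693/8, so price P = 338 - 2·(693/8) = 659/4.

164.75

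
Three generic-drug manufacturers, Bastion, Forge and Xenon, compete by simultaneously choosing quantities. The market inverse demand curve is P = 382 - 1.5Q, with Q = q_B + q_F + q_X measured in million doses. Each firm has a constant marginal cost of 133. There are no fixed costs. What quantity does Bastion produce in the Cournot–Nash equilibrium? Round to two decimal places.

A representative firm's profit is π_i = q_i(382 - 1.5Q) - 133q_i.
Setting ∂π_i/∂q_i = 0 with rivals' quantities fixed: 249 - 3q_i - (3/2)·Σ_{j≠i} q_j = 0.
By symmetry each firm produces the same amount; substituting Σ_{j≠i} q_j = 2q_i yields q_i = 249/6 = 83/2.

41.50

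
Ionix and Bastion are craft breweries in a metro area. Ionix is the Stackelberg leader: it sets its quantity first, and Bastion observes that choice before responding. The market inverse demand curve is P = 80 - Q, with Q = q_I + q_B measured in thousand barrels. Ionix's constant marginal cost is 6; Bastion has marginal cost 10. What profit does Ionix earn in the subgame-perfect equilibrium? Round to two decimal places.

Solve by backward induction. Given q_I, the follower Bastion maximises π_B = (80 - q_I - q_B)q_B - 10q_B.
∂π_B/∂q_B = 70 - q_I - 2q_B = 0 gives the reaction function q_B = (70 - q_I)/2.
The leader anticipates this reaction. Substituting into P = 80 - Q gives P = 45 - (1/2)q_I, so π_I = (45 - (1/2)q_I)q_I - 6q_I.
The leader's first-order condition 39 - q_I = 0 yields q_I = 39.
Then q_B = (70 - 39)/2 = 31/2.
Price P = 80 - 109/2 = 51/2.
Ionix's profit: (51/2 - 6)·39 = 1521/2.

760.50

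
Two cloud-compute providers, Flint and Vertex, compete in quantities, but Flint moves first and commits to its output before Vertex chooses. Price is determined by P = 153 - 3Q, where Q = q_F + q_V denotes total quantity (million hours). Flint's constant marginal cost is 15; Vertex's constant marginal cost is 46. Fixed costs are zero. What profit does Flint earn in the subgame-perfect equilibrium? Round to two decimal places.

The follower Vertex best-responds to any q_F: π_V = (153 - 3Q)q_V - 46q_V.
Setting the follower's marginal profit to zero, 107 - 3q_F - 6q_V = 0, i.e. q_V = (107 - 3q_F)/6.
The leader anticipates this reaction. Substituting into P = 153 - 3Q gives P = 199/2 - (3/2)q_F, so π_F = (199/2 - (3/2)q_F)q_F - 15q_F.
Maximising: ∂π_F/∂q_F = 169/2 - 3q_F = 0, giving q_F = 169/6.
Then q_V = (107 - 3·(169/6))/6 = 15/4.
Price P = 153 - 3·(383/12) = 229/4.
Flint's profit: (229/4 - 15)·(169/6) = 1190.0417.

1190.04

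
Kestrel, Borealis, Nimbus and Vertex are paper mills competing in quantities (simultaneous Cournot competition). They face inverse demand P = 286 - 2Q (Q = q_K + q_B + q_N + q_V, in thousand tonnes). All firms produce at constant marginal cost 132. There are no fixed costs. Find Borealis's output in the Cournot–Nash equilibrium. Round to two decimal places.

Each firm earns π_i = (286 - 2Q)q_i - 132q_i.
Setting ∂π_i/∂q_i = 0 with rivals' quantities fixed: 154 - 4q_i - 2·Σ_{j≠i} q_j = 0.
By symmetry each firm produces the same amount; substituting Σ_{j≠i} q_j = 3q_i yields q_i = 154/10 = 77/5.

15.40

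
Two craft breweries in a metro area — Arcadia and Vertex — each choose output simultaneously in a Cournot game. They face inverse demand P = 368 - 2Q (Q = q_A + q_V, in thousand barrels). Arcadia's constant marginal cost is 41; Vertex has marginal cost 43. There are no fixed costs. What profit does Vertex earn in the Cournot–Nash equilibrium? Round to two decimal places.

Arcadia's profit: π_A = (368 - 2Q)q_A - (41q_A). Setting ∂π_A/∂q_A = 0: 327 - 4q_A - 2(q_V) = 0.
Vertex's profit: π_V = (368 - 2Q)q_V - (43q_V). Setting ∂π_V/∂q_V = 0: 325 - 4q_V - 2(q_A) = 0.
Best responses: q_A = (327 - 2q_V)/4, q_V = (325 - 2q_A)/4.
Substituting one into the other gives q_A = 329/6 and q_V = 323/6.
Price P = 368 - 2·(326/3) = 452/3.
Vertex's profit: (452/3 - 43)·(323/6) = 5796.0556.

5796.06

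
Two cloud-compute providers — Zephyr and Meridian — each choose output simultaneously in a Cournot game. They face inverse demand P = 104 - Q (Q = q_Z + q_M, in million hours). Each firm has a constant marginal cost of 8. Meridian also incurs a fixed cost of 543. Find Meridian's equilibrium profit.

481

Each firm earns π_i = (104 - Q)q_i - 8q_i.
Setting ∂π_i/∂q_i = 0 with rivals' quantities fixed: 96 - 2q_i - q_j = 0.
With identical firms every q_j equals q_i, so q_j = q_i and 96 = 3q_i, giving q_i = 32.
Price P = 104 - 64 = 40.
Meridian's profit: (40 - 8)·32 - 543 = 481.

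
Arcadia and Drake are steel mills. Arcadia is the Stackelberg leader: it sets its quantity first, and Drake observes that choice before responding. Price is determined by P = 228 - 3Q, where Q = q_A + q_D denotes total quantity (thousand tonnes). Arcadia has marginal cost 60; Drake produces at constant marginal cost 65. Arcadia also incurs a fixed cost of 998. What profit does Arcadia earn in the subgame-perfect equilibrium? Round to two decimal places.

The follower Drake best-responds to any q_A: π_D = (228 - 3Q)q_D - 65q_D.
Follower FOC: 163 - 3q_A - 6q_D = 0, so q_D(q_A) = (163 - 3q_A)/6.
The leader anticipates this reaction. Substituting into P = 228 - 3Q gives P = 293/2 - (3/2)q_A, so π_A = (293/2 - (3/2)q_A)q_A - 60q_A.
The leader's first-order condition 173/2 - 3q_A = 0 yields q_A = 173/6.
Then q_D = (163 - 3·(173/6))/6 = 51/4.
Price P = 228 - 3·(499/12) = 413/4.
Arcadia's profit: (413/4 - 60)·(173/6) - 998 = 249.0417.

249.04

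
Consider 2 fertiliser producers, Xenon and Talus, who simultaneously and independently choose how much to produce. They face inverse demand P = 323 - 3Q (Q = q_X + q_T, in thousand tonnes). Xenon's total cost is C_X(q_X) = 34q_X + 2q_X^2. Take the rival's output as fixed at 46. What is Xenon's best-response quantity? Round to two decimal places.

With the rival's output fixed at 46, Xenon's profit is π_X = (323 - 3·46 - 3q_X)q_X - (34q_X + 2q_X²) = (185 - 3q_X)q_X - (34q_X + 2q_X²).
∂π_X/∂q_X = 151 - 10q_X = 0, so q_X = 151/10.

15.10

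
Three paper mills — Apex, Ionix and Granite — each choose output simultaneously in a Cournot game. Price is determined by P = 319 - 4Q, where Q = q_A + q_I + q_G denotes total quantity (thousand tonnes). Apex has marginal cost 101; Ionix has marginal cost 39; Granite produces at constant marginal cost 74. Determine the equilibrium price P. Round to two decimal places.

Apex's profit: π_A = (319 - 4Q)q_A - (101q_A). Setting ∂π_A/∂q_A = 0: 218 - 8q_A - 4(q_I + q_G) = 0.
Ionix's profit: π_I = (319 - 4Q)q_I - (39q_I). Setting ∂π_I/∂q_I = 0: 280 - 8q_I - 4(q_A + q_G) = 0.
Granite's first-order condition: 245 - 8q_G - 4(q_A + q_I) = 0.
Summing all 3 equations gives 743 − 16Q = 0, hence Q = 743/16.
Back-substituting: q_A = (218 − 743/4)/4 = 129/16, q_I = (280 − 743/4)/4 = 377/16, q_G = (245 − 743/4)/4 = 237/16.
Total output Q = 743/16, so price P = 319 - 4·(743/16) = 533/4.

133.25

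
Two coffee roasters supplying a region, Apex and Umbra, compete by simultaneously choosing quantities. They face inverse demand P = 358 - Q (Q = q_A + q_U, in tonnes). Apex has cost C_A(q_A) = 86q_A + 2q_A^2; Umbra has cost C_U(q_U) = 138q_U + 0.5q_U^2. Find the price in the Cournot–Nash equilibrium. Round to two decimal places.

261.29

Apex's profit: π_A = (358 - Q)q_A - (86q_A + 2q_A²). Setting ∂π_A/∂q_A = 0: 272 - 6q_A - (q_U) = 0.
Umbra's profit: π_U = (358 - Q)q_U - (138q_U + (1/2)q_U²). Setting ∂π_U/∂q_U = 0: 220 - 3q_U - (q_A) = 0.
Best responses: q_A = (272 - q_U)/6, q_U = (220 - q_A)/3.
Substituting one into the other gives q_A = 596/17 and q_U = 1048/17.
Total output Q = 1644/17, so price P = 358 - 1644/17 = 261.2941.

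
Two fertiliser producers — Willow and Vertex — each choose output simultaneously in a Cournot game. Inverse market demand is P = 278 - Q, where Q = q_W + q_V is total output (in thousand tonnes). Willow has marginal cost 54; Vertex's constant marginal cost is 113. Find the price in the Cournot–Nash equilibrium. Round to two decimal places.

148.33

Willow's profit: π_W = (278 - Q)q_W - (54q_W). Setting ∂π_W/∂q_W = 0: 224 - 2q_W - (q_V) = 0.
Vertex's first-order condition: 165 - 2q_V - (q_W) = 0.
Rearranging gives the reaction functions q_W = (224 - q_V)/2 and q_V = (165 - q_W)/2.
Substituting one into the other gives q_W = 283/3 and q_V = 106/3.
Total output Q = 389/3, so price P = 278 - 389/3 = 445/3.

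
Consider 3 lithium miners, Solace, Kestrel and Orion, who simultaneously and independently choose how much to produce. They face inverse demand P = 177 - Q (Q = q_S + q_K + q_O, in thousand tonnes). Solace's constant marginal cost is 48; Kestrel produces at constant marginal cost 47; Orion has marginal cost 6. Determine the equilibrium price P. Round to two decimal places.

69.50

Solace's profit: π_S = (177 - Q)q_S - (48q_S). Setting ∂π_S/∂q_S = 0: 129 - 2q_S - (q_K + q_O) = 0.
Kestrel's first-order condition: 130 - 2q_K - (q_S + q_O) = 0.
Orion's profit: π_O = (177 - Q)q_O - (6q_O). Setting ∂π_O/∂q_O = 0: 171 - 2q_O - (q_S + q_K) = 0.
Adding the 3 first-order conditions: 430 − 4Q = 0, so Q = 215/2.
Back-substituting: q_S = (129 − 215/2) = 43/2, q_K = (130 − 215/2) = 45/2, q_O = (171 − 215/2) = 127/2.
Total output Q = 215/2, so price P = 177 - 215/2 = 139/2.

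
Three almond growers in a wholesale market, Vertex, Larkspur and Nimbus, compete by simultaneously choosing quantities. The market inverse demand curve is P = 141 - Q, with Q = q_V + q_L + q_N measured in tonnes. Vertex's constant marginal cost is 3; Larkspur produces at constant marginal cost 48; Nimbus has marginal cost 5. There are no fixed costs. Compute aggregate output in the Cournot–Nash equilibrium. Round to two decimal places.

91.75

Vertex's profit: π_V = (141 - Q)q_V - (3q_V). Setting ∂π_V/∂q_V = 0: 138 - 2q_V - (q_L + q_N) = 0.
Larkspur's first-order condition: 93 - 2q_L - (q_V + q_N) = 0.
Nimbus's first-order condition: 136 - 2q_N - (q_V + q_L) = 0.
Summing all 3 equations gives 367 − 4Q = 0, hence Q = 367/4.
Back-substituting: q_V = (138 − 367/4) = 185/4, q_L = (93 − 367/4) = 5/4, q_N = (136 − 367/4) = 177/4.
Total output Q = 185/4 + 5/4 + 177/4 = 367/4.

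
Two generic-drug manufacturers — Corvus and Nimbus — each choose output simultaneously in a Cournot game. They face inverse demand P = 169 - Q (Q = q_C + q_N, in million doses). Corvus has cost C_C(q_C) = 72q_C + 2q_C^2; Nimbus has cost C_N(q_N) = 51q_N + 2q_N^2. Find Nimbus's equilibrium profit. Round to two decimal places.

Corvus's profit: π_C = (169 - Q)q_C - (72q_C + 2q_C²). Setting ∂π_C/∂q_C = 0: 97 - 6q_C - (q_N) = 0.
Nimbus's profit: π_N = (169 - Q)q_N - (51q_N + 2q_N²). Setting ∂π_N/∂q_N = 0: 118 - 6q_N - (q_C) = 0.
Best responses: q_C = (97 - q_N)/6, q_N = (118 - q_C)/6.
Solving the pair: q_C = 464/35, q_N = 611/35.
Price P = 169 - 215/7 = 968/7.
Nimbus's profit: (968/7)·(611/35) - 51·(611/35) - 2(611/35)² = 914.2555.

914.26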